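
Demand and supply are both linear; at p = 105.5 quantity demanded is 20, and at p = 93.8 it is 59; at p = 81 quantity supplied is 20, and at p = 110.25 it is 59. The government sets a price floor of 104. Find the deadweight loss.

Demand slope = (93.8 − 105.5)/(59 − 20) = −0.3, so p = 111.5 − 0.3q.
Supply slope = (110.25 − 81)/(59 − 20) = 0.75, so p = 66 + 0.75q.
Competitive equilibrium: 111.5 − 0.3q = 66 + 0.75q → q* = 43.3333, p* = 98.5.
At the floor p = 104, quantity demanded = (111.5 − 104)/0.3 = 25.
Sellers' marginal cost at q' = 25: 66 + 0.75·25 = 84.75.
Δq = 43.3333 − 25 = 18.3333; wedge = 104 − 84.75 = 19.25.
The triangle = ½ × 18.3333 × 19.25 = 176.46.

176.46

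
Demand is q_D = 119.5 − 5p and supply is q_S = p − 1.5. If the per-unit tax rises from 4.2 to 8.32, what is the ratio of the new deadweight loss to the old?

3.924

In inverse form: demand p = 23.9 − 0.2q, supply p = 1.5 + q.
Competitive equilibrium: 23.9 − 0.2q = 1.5 + q → q* = 18.6667, p* = 20.1667.
For a per-unit tax t: Δq = t/1.2, so DWL = ½·t·(t/1.2) = t²/2.4.
At t = 4.2: DWL = 7.35. At t = 8.32: DWL = 28.843.
Ratio = (8.32/4.2)² = 3.924.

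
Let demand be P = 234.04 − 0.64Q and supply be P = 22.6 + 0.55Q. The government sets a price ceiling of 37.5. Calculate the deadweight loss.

13492.98

Competitive equilibrium: 234.04 − 0.64Q = 22.6 + 0.55Q → Q* = 177.6807, P* = 120.3244.
At the ceiling P = 37.5, quantity supplied = (37.5 − 22.6)/0.55 = 27.0909.
Willingness to pay at Q' = 27.0909: 234.04 − 0.64·27.0909 = 216.7018.
ΔQ = 177.6807 − 27.0909 = 150.5898; wedge = 216.7018 − 37.5 = 179.2018.
The triangle = ½ × 150.5898 × 179.2018 = 13492.98.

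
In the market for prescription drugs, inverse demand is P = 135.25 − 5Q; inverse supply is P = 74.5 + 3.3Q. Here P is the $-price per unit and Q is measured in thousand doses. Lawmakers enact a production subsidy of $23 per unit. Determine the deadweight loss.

Competitive equilibrium: 135.25 − 5Q = 74.5 + 3.3Q → Q* = 7.3193, P* = 98.6536.
The subsidy lowers effective supply by 23: P = 51.5 + 3.3Q.
New quantity: 135.25 − 5Q = 51.5 + 3.3Q → Q' = 10.0904.
Overproduction ΔQ = 10.0904 − 7.3193 = 2.7711; wedge = subsidy = 23.
Welfare loss = ½ × 2.7711 × 23 = $31.87 thousand.

$31.87 thousand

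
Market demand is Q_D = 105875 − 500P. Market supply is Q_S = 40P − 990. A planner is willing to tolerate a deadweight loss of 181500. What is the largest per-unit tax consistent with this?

99

In inverse form: demand P = 211.75 − 0.002Q, supply P = 24.75 + 0.025Q.
Competitive equilibrium: 211.75 − 0.002Q = 24.75 + 0.025Q → Q* = 6925.9259, P* = 197.8981.
A tax t gives ΔQ = t/0.027 and wedge t, so DWL = t²/0.054.
t²/0.054 = 181500 → t² = 9801 → t = 99.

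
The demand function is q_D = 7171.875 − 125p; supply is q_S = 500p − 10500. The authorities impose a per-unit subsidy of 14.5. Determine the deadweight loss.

In inverse form: demand p = 57.375 − 0.008q, supply p = 21 + 0.002q.
Competitive equilibrium: 57.375 − 0.008q = 21 + 0.002q → q* = 3637.5, p* = 28.275.
The subsidy lowers effective supply by 14.5: p = 6.5 + 0.002q.
New quantity: 57.375 − 0.008q = 6.5 + 0.002q → q' = 5087.5.
Overproduction Δq = 5087.5 − 3637.5 = 1450; wedge = subsidy = 14.5.
DWL = ½ × 1450 × 14.5 = 10512.50.

10512.50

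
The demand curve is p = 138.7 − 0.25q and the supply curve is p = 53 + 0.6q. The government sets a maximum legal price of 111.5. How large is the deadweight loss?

4.69

Competitive equilibrium: 138.7 − 0.25q = 53 + 0.6q → q* = 100.8235, p* = 113.4941.
At the ceiling p = 111.5, quantity supplied = (111.5 − 53)/0.6 = 97.5.
Willingness to pay at q' = 97.5: 138.7 − 0.25·97.5 = 114.325.
Δq = 100.8235 − 97.5 = 3.3235; wedge = 114.325 − 111.5 = 2.825.
Welfare loss = ½ × 3.3235 × 2.825 = 4.69.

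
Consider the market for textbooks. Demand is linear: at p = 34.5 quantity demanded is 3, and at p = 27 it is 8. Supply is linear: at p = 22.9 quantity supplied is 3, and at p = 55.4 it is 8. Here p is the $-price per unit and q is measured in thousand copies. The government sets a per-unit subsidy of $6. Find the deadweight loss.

$2.25 thousand

Demand slope = (27 − 34.5)/(8 − 3) = −1.5, so p = 39 − 1.5q.
Supply slope = (55.4 − 22.9)/(8 − 3) = 6.5, so p = 3.4 + 6.5q.
Competitive equilibrium: 39 − 1.5q = 3.4 + 6.5q → q* = 4.45, p* = 32.325.
The subsidy lowers effective supply by 6: p = 6.5q − 2.6.
New quantity: 39 − 1.5q = 6.5q − 2.6 → q' = 5.2.
Overproduction Δq = 5.2 − 4.45 = 0.75; wedge = subsidy = 6.
Welfare loss = ½ × 0.75 × 6 = $2.25 thousand.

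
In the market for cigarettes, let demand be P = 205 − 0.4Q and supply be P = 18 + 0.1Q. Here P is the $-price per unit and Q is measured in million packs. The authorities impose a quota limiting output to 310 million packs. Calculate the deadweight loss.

Competitive equilibrium: 205 − 0.4Q = 18 + 0.1Q → Q* = 374, P* = 55.4.
At Q = 310: demand price = 205 − 0.4·310 = 81; supply price = 18 + 0.1·310 = 49.
ΔQ = 374 − 310 = 64; wedge = 81 − 49 = 32.
The triangle = ½ × 64 × 32 = $1024 million.

$1024 million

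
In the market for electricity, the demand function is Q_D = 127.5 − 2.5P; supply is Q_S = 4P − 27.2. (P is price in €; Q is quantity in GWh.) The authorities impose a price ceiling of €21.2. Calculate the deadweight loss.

In inverse form: demand P = 51 − 0.4Q, supply P = 6.8 + 0.25Q.
Competitive equilibrium: 51 − 0.4Q = 6.8 + 0.25Q → Q* = 68, P* = 23.8.
At the ceiling P = 21.2, quantity supplied = (21.2 − 6.8)/0.25 = 57.6.
Willingness to pay at Q' = 57.6: 51 − 0.4·57.6 = 27.96.
ΔQ = 68 − 57.6 = 10.4; wedge = 27.96 − 21.2 = 6.76.
The triangle = ½ × 10.4 × 6.76 = €35.152.

€35.152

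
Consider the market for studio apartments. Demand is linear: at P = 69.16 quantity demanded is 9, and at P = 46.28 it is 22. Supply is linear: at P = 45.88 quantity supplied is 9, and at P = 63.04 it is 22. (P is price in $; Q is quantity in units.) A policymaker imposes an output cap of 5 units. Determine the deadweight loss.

$205.74

Demand slope = (46.28 − 69.16)/(22 − 9) = −1.76, so P = 85 − 1.76Q.
Supply slope = (63.04 − 45.88)/(22 − 9) = 1.32, so P = 34 + 1.32Q.
Competitive equilibrium: 85 − 1.76Q = 34 + 1.32Q → Q* = 16.5584, P* = 55.8571.
At Q = 5: demand price = 85 − 1.76·5 = 76.2; supply price = 34 + 1.32·5 = 40.6.
ΔQ = 16.5584 − 5 = 11.5584; wedge = 76.2 − 40.6 = 35.6.
The triangle = ½ × 11.5584 × 35.6 = $205.74.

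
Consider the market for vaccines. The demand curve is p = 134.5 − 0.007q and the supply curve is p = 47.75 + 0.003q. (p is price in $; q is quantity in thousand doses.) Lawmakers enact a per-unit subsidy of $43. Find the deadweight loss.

Competitive equilibrium: 134.5 − 0.007q = 47.75 + 0.003q → q* = 8675, p* = 73.775.
The subsidy lowers effective supply by 43: p = 4.75 + 0.003q.
New quantity: 134.5 − 0.007q = 4.75 + 0.003q → q' = 12975.
Overproduction Δq = 12975 − 8675 = 4300; wedge = subsidy = 43.
DWL = ½ × 4300 × 43 = $92450 thousand.

$92450 thousand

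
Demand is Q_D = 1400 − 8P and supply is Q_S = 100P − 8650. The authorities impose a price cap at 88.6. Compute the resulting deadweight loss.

In inverse form: demand P = 175 − 0.125Q, supply P = 86.5 + 0.01Q.
Competitive equilibrium: 175 − 0.125Q = 86.5 + 0.01Q → Q* = 655.5556, P* = 93.0556.
At the ceiling P = 88.6, quantity supplied = (88.6 − 86.5)/0.01 = 210.
Willingness to pay at Q' = 210: 175 − 0.125·210 = 148.75.
ΔQ = 655.5556 − 210 = 445.5556; wedge = 148.75 − 88.6 = 60.15.
DWL = ½ × 445.5556 × 60.15 = 13400.08.

13400.08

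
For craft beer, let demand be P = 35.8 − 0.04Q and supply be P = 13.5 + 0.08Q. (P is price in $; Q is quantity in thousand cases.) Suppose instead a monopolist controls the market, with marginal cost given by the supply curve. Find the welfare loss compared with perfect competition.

Competitive equilibrium: 35.8 − 0.04Q = 13.5 + 0.08Q → Q* = 185.8333, P* = 28.3667.
Marginal revenue: MR = 35.8 − 0.08Q. Set MR = MC: 35.8 − 0.08Q = 13.5 + 0.08Q → Q_m = 139.375.
Price P_m = 35.8 − 0.04·139.375 = 30.225; MC(Q_m) = 13.5 + 0.08·139.375 = 24.65.
Competitive Q* = 185.8333, so ΔQ = 46.4583; wedge = 30.225 − 24.65 = 5.575.
DWL = ½ × 46.4583 × 5.575 = $129.50 thousand.

$129.50 thousand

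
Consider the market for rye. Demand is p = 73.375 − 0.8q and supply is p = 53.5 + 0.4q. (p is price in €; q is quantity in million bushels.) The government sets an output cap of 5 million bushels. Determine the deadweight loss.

€80.21 million

Competitive equilibrium: 73.375 − 0.8q = 53.5 + 0.4q → q* = 16.5625, p* = 60.125.
At q = 5: demand price = 73.375 − 0.8·5 = 69.375; supply price = 53.5 + 0.4·5 = 55.5.
Δq = 16.5625 − 5 = 11.5625; wedge = 69.375 − 55.5 = 13.875.
The triangle = ½ × 11.5625 × 13.875 = €80.21 million.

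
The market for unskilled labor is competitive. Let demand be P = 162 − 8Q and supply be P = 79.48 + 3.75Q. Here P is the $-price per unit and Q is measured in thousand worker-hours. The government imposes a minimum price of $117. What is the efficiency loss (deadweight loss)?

$11.48 thousand

Competitive equilibrium: 162 − 8Q = 79.48 + 3.75Q → Q* = 7.023, P* = 105.8162.
At the floor P = 117, quantity demanded = (162 − 117)/8 = 5.625.
Sellers' marginal cost at Q' = 5.625: 79.48 + 3.75·5.625 = 100.5738.
ΔQ = 7.023 − 5.625 = 1.398; wedge = 117 − 100.5738 = 16.4262.
DWL = ½ × 1.398 × 16.4262 = $11.48 thousand.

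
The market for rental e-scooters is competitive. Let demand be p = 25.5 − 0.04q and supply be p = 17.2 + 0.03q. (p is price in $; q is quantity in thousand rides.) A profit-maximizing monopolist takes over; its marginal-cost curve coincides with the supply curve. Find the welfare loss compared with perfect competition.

$65.07 thousand

Competitive equilibrium: 25.5 − 0.04q = 17.2 + 0.03q → q* = 118.5714, p* = 20.7571.
Marginal revenue: MR = 25.5 − 0.08q. Set MR = MC: 25.5 − 0.08q = 17.2 + 0.03q → q_m = 75.4545.
Price p_m = 25.5 − 0.04·75.4545 = 22.4818; MC(q_m) = 17.2 + 0.03·75.4545 = 19.4636.
Competitive q* = 118.5714, so Δq = 43.1169; wedge = 22.4818 − 19.4636 = 3.0182.
Deadweight loss = ½ × 43.1169 × 3.0182 = $65.07 thousand.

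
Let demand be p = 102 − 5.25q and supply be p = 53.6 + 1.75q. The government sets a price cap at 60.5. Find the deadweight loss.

Competitive equilibrium: 102 − 5.25q = 53.6 + 1.75q → q* = 6.9143, p* = 65.7.
At the ceiling p = 60.5, quantity supplied = (60.5 − 53.6)/1.75 = 3.9429.
Willingness to pay at q' = 3.9429: 102 − 5.25·3.9429 = 81.2998.
Δq = 6.9143 − 3.9429 = 2.9714; wedge = 81.2998 − 60.5 = 20.7998.
The triangle = ½ × 2.9714 × 20.7998 = 30.90.

30.90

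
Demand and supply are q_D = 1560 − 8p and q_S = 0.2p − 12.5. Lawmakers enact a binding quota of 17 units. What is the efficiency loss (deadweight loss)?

In inverse form: demand p = 195 − 0.125q, supply p = 62.5 + 5q.
Competitive equilibrium: 195 − 0.125q = 62.5 + 5q → q* = 25.8537, p* = 191.7683.
At q = 17: demand price = 195 − 0.125·17 = 192.875; supply price = 62.5 + 5·17 = 147.5.
Δq = 25.8537 − 17 = 8.8537; wedge = 192.875 − 147.5 = 45.375.
The triangle = ½ × 8.8537 × 45.375 = 200.87.

200.87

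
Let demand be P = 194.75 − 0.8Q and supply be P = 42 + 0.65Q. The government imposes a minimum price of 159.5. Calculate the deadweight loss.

Competitive equilibrium: 194.75 − 0.8Q = 42 + 0.65Q → Q* = 105.3448, P* = 110.4741.
At the floor P = 159.5, quantity demanded = (194.75 − 159.5)/0.8 = 44.0625.
Sellers' marginal cost at Q' = 44.0625: 42 + 0.65·44.0625 = 70.6406.
ΔQ = 105.3448 − 44.0625 = 61.2823; wedge = 159.5 − 70.6406 = 88.8594.
Deadweight loss = ½ × 61.2823 × 88.8594 = 2722.75.

2722.75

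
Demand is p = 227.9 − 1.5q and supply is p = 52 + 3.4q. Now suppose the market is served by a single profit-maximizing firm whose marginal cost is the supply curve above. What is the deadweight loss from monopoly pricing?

Competitive equilibrium: 227.9 − 1.5q = 52 + 3.4q → q* = 35.898, p* = 174.0531.
Marginal revenue: MR = 227.9 − 3q. Set MR = MC: 227.9 − 3q = 52 + 3.4q → q_m = 27.4844.
Price p_m = 227.9 − 1.5·27.4844 = 186.6734; MC(q_m) = 52 + 3.4·27.4844 = 145.447.
Competitive q* = 35.898, so Δq = 8.4136; wedge = 186.6734 − 145.447 = 41.2264.
Deadweight loss = ½ × 8.4136 × 41.2264 = 173.43.

173.43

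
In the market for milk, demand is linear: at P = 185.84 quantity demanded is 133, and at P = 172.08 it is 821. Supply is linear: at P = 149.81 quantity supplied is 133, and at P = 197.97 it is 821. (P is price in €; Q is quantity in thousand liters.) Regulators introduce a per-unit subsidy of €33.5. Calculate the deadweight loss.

Demand slope = (172.08 − 185.84)/(821 − 133) = −0.02, so P = 188.5 − 0.02Q.
Supply slope = (197.97 − 149.81)/(821 − 133) = 0.07, so P = 140.5 + 0.07Q.
Competitive equilibrium: 188.5 − 0.02Q = 140.5 + 0.07Q → Q* = 533.3333, P* = 177.8333.
The subsidy lowers effective supply by 33.5: P = 107 + 0.07Q.
New quantity: 188.5 − 0.02Q = 107 + 0.07Q → Q' = 905.5556.
Overproduction ΔQ = 905.5556 − 533.3333 = 372.2223; wedge = subsidy = 33.5.
Welfare loss = ½ × 372.2223 × 33.5 = €6234.72 thousand.

€6234.72 thousand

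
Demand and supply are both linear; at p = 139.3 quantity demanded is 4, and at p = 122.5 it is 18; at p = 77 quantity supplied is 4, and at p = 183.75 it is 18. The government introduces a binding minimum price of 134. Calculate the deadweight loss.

30.82

Demand slope = (122.5 − 139.3)/(18 − 4) = −1.2, so p = 144.1 − 1.2q.
Supply slope = (183.75 − 77)/(18 − 4) = 7.625, so p = 46.5 + 7.625q.
Competitive equilibrium: 144.1 − 1.2q = 46.5 + 7.625q → q* = 11.0595, p* = 130.8286.
At the floor p = 134, quantity demanded = (144.1 − 134)/1.2 = 8.4167.
Sellers' marginal cost at q' = 8.4167: 46.5 + 7.625·8.4167 = 110.6773.
Δq = 11.0595 − 8.4167 = 2.6428; wedge = 134 − 110.6773 = 23.3227.
Welfare loss = ½ × 2.6428 × 23.3227 = 30.82.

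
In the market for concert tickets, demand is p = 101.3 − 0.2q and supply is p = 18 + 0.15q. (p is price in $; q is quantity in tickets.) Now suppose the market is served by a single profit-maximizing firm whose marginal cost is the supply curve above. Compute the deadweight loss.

$1310.77

Competitive equilibrium: 101.3 − 0.2q = 18 + 0.15q → q* = 238, p* = 53.7.
Marginal revenue: MR = 101.3 − 0.4q. Set MR = MC: 101.3 − 0.4q = 18 + 0.15q → q_m = 151.4545.
Price p_m = 101.3 − 0.2·151.4545 = 71.0091; MC(q_m) = 18 + 0.15·151.4545 = 40.7182.
Competitive q* = 238, so Δq = 86.5455; wedge = 71.0091 − 40.7182 = 30.2909.
Welfare loss = ½ × 86.5455 × 30.2909 = $1310.77.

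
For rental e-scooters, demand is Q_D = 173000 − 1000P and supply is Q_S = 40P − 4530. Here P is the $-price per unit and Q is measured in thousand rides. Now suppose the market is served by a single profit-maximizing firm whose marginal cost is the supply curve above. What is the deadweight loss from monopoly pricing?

In inverse form: demand P = 173 − 0.001Q, supply P = 113.25 + 0.025Q.
Competitive equilibrium: 173 − 0.001Q = 113.25 + 0.025Q → Q* = 2298.07692, P* = 170.70192.
Marginal revenue: MR = 173 − 0.002Q. Set MR = MC: 173 − 0.002Q = 113.25 + 0.025Q → Q_m = 2212.96296.
Price P_m = 173 − 0.001·2212.96296 = 170.78704; MC(Q_m) = 113.25 + 0.025·2212.96296 = 168.57407.
Competitive Q* = 2298.07692, so ΔQ = 85.11396; wedge = 170.78704 − 168.57407 = 2.21297.
The triangle = ½ × 85.11396 × 2.21297 = $94.18 thousand.

$94.18 thousand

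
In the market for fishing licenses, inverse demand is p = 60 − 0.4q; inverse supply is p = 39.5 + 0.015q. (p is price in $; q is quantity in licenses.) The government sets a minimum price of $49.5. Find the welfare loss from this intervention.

$111.18

Competitive equilibrium: 60 − 0.4q = 39.5 + 0.015q → q* = 49.3976, p* = 40.241.
At the floor p = 49.5, quantity demanded = (60 − 49.5)/0.4 = 26.25.
Sellers' marginal cost at q' = 26.25: 39.5 + 0.015·26.25 = 39.8938.
Δq = 49.3976 − 26.25 = 23.1476; wedge = 49.5 − 39.8938 = 9.6062.
Welfare loss = ½ × 23.1476 × 9.6062 = $111.18.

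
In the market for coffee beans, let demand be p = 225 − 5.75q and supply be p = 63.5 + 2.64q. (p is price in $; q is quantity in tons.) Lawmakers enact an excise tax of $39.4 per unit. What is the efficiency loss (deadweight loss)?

Competitive equilibrium: 225 − 5.75q = 63.5 + 2.64q → q* = 19.2491, p* = 114.3176.
With the tax, the buyer price exceeds the seller price by 39.4: (225 − 5.75q) − (63.5 + 2.64q) = 39.4 → q' = 14.553.
Δq = 19.2491 − 14.553 = 4.6961; the wedge equals the tax, 39.4.
Welfare loss = ½ × 4.6961 × 39.4 = $92.51.

$92.51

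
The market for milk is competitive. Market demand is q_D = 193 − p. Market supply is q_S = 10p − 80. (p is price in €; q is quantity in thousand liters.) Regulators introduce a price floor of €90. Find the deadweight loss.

€2336.77 thousand

In inverse form: demand p = 193 − q, supply p = 8 + 0.1q.
Competitive equilibrium: 193 − q = 8 + 0.1q → q* = 168.1818, p* = 24.8182.
At the floor p = 90, quantity demanded = (193 − 90)/1 = 103.
Sellers' marginal cost at q' = 103: 8 + 0.1·103 = 18.3.
Δq = 168.1818 − 103 = 65.1818; wedge = 90 − 18.3 = 71.7.
DWL = ½ × 65.1818 × 71.7 = €2336.77 thousand.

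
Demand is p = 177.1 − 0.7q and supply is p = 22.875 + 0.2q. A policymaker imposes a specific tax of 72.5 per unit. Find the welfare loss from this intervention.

2920.14

Competitive equilibrium: 177.1 − 0.7q = 22.875 + 0.2q → q* = 171.3611, p* = 57.1472.
With the tax, the buyer price exceeds the seller price by 72.5: (177.1 − 0.7q) − (22.875 + 0.2q) = 72.5 → q' = 90.8056.
Δq = 171.3611 − 90.8056 = 80.5555; the wedge equals the tax, 72.5.
Welfare loss = ½ × 80.5555 × 72.5 = 2920.14.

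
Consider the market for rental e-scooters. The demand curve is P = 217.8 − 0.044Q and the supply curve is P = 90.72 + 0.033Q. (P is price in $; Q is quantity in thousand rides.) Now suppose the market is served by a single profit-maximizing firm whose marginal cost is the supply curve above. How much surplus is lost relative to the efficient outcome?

$13866.55 thousand

Competitive equilibrium: 217.8 − 0.044Q = 90.72 + 0.033Q → Q* = 1650.38961, P* = 145.18286.
Marginal revenue: MR = 217.8 − 0.088Q. Set MR = MC: 217.8 − 0.088Q = 90.72 + 0.033Q → Q_m = 1050.24793.
Price P_m = 217.8 − 0.044·1050.24793 = 171.58909; MC(Q_m) = 90.72 + 0.033·1050.24793 = 125.37818.
Competitive Q* = 1650.38961, so ΔQ = 600.14168; wedge = 171.58909 − 125.37818 = 46.21091.
Welfare loss = ½ × 600.14168 × 46.21091 = $13866.55 thousand.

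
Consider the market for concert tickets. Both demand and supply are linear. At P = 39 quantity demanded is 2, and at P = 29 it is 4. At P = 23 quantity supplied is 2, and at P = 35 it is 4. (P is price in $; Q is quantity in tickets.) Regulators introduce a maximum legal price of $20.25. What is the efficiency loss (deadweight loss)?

Demand slope = (29 − 39)/(4 − 2) = −5, so P = 49 − 5Q.
Supply slope = (35 − 23)/(4 − 2) = 6, so P = 11 + 6Q.
Competitive equilibrium: 49 − 5Q = 11 + 6Q → Q* = 3.45455, P* = 31.72727.
At the ceiling P = 20.25, quantity supplied = (20.25 − 11)/6 = 1.54167.
Willingness to pay at Q' = 1.54167: 49 − 5·1.54167 = 41.29165.
ΔQ = 3.45455 − 1.54167 = 1.91288; wedge = 41.29165 − 20.25 = 21.04165.
Welfare loss = ½ × 1.91288 × 21.04165 = $20.13.

$20.13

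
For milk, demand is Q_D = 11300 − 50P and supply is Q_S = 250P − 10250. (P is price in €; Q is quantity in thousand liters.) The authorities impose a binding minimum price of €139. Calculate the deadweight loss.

In inverse form: demand P = 226 − 0.02Q, supply P = 41 + 0.004Q.
Competitive equilibrium: 226 − 0.02Q = 41 + 0.004Q → Q* = 7708.3333, P* = 71.8333.
At the floor P = 139, quantity demanded = (226 − 139)/0.02 = 4350.
Sellers' marginal cost at Q' = 4350: 41 + 0.004·4350 = 58.4.
ΔQ = 7708.3333 − 4350 = 3358.3333; wedge = 139 − 58.4 = 80.6.
DWL = ½ × 3358.3333 × 80.6 = €135340.83 thousand.

€135340.83 thousand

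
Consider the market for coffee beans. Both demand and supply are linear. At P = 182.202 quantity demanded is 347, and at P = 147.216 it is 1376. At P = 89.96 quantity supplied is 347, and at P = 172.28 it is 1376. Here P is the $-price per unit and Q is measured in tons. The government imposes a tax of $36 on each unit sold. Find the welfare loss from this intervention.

$5684.21

Demand slope = (147.216 − 182.202)/(1376 − 347) = −0.034, so P = 194 − 0.034Q.
Supply slope = (172.28 − 89.96)/(1376 − 347) = 0.08, so P = 62.2 + 0.08Q.
Competitive equilibrium: 194 − 0.034Q = 62.2 + 0.08Q → Q* = 1156.1404, P* = 154.6912.
With the tax, the buyer price exceeds the seller price by 36: (194 − 0.034Q) − (62.2 + 0.08Q) = 36 → Q' = 840.3509.
ΔQ = 1156.1404 − 840.3509 = 315.7895; the wedge equals the tax, 36.
Deadweight loss = ½ × 315.7895 × 36 = $5684.21.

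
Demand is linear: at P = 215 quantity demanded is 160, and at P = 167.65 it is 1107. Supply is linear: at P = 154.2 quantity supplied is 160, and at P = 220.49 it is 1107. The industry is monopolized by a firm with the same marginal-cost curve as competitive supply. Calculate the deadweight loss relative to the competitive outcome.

2306.81

Demand slope = (167.65 − 215)/(1107 − 160) = −0.05, so P = 223 − 0.05Q.
Supply slope = (220.49 − 154.2)/(1107 − 160) = 0.07, so P = 143 + 0.07Q.
Competitive equilibrium: 223 − 0.05Q = 143 + 0.07Q → Q* = 666.666667, P* = 189.666667.
Marginal revenue: MR = 223 − 0.1Q. Set MR = MC: 223 − 0.1Q = 143 + 0.07Q → Q_m = 470.588235.
Price P_m = 223 − 0.05·470.588235 = 199.470588; MC(Q_m) = 143 + 0.07·470.588235 = 175.941176.
Competitive Q* = 666.666667, so ΔQ = 196.078432; wedge = 199.470588 − 175.941176 = 23.529412.
DWL = ½ × 196.078432 × 23.529412 = 2306.81.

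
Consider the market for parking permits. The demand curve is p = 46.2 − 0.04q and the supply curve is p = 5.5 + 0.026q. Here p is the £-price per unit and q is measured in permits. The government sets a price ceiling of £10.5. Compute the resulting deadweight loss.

Competitive equilibrium: 46.2 − 0.04q = 5.5 + 0.026q → q* = 616.6667, p* = 21.5333.
At the ceiling p = 10.5, quantity supplied = (10.5 − 5.5)/0.026 = 192.3077.
Willingness to pay at q' = 192.3077: 46.2 − 0.04·192.3077 = 38.5077.
Δq = 616.6667 − 192.3077 = 424.359; wedge = 38.5077 − 10.5 = 28.0077.
The triangle = ½ × 424.359 × 28.0077 = £5942.66.

£5942.66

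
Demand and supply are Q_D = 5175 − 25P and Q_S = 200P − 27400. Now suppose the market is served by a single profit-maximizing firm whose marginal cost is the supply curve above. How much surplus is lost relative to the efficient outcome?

In inverse form: demand P = 207 − 0.04Q, supply P = 137 + 0.005Q.
Competitive equilibrium: 207 − 0.04Q = 137 + 0.005Q → Q* = 1555.55556, P* = 144.77778.
Marginal revenue: MR = 207 − 0.08Q. Set MR = MC: 207 − 0.08Q = 137 + 0.005Q → Q_m = 823.52941.
Price P_m = 207 − 0.04·823.52941 = 174.05882; MC(Q_m) = 137 + 0.005·823.52941 = 141.11765.
Competitive Q* = 1555.55556, so ΔQ = 732.02615; wedge = 174.05882 − 141.11765 = 32.94117.
Welfare loss = ½ × 732.02615 × 32.94117 = 12056.90.

12056.90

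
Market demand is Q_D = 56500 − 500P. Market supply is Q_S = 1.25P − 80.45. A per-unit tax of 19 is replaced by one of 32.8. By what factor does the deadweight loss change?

2.980

In inverse form: demand P = 113 − 0.002Q, supply P = 64.36 + 0.8Q.
Competitive equilibrium: 113 − 0.002Q = 64.36 + 0.8Q → Q* = 60.6484, P* = 112.8787.
For a per-unit tax t: ΔQ = t/0.802, so DWL = ½·t·(t/0.802) = t²/1.604.
At t = 19: DWL = 225.062. At t = 32.8: DWL = 670.723.
Ratio = (32.8/19)² = 2.980.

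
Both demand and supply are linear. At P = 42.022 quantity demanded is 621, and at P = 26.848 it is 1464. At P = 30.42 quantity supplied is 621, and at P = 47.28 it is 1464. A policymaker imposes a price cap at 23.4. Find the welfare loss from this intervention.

Demand slope = (26.848 − 42.022)/(1464 − 621) = −0.018, so P = 53.2 − 0.018Q.
Supply slope = (47.28 − 30.42)/(1464 − 621) = 0.02, so P = 18 + 0.02Q.
Competitive equilibrium: 53.2 − 0.018Q = 18 + 0.02Q → Q* = 926.3158, P* = 36.5263.
At the ceiling P = 23.4, quantity supplied = (23.4 − 18)/0.02 = 270.
Willingness to pay at Q' = 270: 53.2 − 0.018·270 = 48.34.
ΔQ = 926.3158 − 270 = 656.3158; wedge = 48.34 − 23.4 = 24.94.
Deadweight loss = ½ × 656.3158 × 24.94 = 8184.26.

8184.26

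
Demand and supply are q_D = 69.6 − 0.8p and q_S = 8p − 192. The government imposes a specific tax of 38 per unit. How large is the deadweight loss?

In inverse form: demand p = 87 − 1.25q, supply p = 24 + 0.125q.
Competitive equilibrium: 87 − 1.25q = 24 + 0.125q → q* = 45.8182, p* = 29.7273.
With the tax, the buyer price exceeds the seller price by 38: (87 − 1.25q) − (24 + 0.125q) = 38 → q' = 18.1818.
Δq = 45.8182 − 18.1818 = 27.6364; the wedge equals the tax, 38.
Welfare loss = ½ × 27.6364 × 38 = 525.09.

525.09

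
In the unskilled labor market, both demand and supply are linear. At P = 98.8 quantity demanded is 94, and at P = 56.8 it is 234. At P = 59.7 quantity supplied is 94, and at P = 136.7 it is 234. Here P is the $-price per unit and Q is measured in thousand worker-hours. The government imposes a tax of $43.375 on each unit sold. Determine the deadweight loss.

Demand slope = (56.8 − 98.8)/(234 − 94) = −0.3, so P = 127 − 0.3Q.
Supply slope = (136.7 − 59.7)/(234 − 94) = 0.55, so P = 8 + 0.55Q.
Competitive equilibrium: 127 − 0.3Q = 8 + 0.55Q → Q* = 140, P* = 85.
With the tax, the buyer price exceeds the seller price by 43.375: (127 − 0.3Q) − (8 + 0.55Q) = 43.375 → Q' = 88.9706.
ΔQ = 140 − 88.9706 = 51.0294; the wedge equals the tax, 43.375.
Welfare loss = ½ × 51.0294 × 43.375 = $1106.70 thousand.

$1106.70 thousand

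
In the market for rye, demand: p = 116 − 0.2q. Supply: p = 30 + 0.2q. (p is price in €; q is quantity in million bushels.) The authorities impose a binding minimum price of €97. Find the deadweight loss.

Competitive equilibrium: 116 − 0.2q = 30 + 0.2q → q* = 215, p* = 73.
At the floor p = 97, quantity demanded = (116 − 97)/0.2 = 95.
Sellers' marginal cost at q' = 95: 30 + 0.2·95 = 49.
Δq = 215 − 95 = 120; wedge = 97 − 49 = 48.
The triangle = ½ × 120 × 48 = €2880 million.

€2880 million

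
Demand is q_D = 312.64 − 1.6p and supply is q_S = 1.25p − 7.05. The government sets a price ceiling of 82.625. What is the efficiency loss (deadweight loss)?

In inverse form: demand p = 195.4 − 0.625q, supply p = 5.64 + 0.8q.
Competitive equilibrium: 195.4 − 0.625q = 5.64 + 0.8q → q* = 133.1649, p* = 112.1719.
At the ceiling p = 82.625, quantity supplied = (82.625 − 5.64)/0.8 = 96.2313.
Willingness to pay at q' = 96.2313: 195.4 − 0.625·96.2313 = 135.2554.
Δq = 133.1649 − 96.2313 = 36.9336; wedge = 135.2554 − 82.625 = 52.6304.
Welfare loss = ½ × 36.9336 × 52.6304 = 971.92.

971.92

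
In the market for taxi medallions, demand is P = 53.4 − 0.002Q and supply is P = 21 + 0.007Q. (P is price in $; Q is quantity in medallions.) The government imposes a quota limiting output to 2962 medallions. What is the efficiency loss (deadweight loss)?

Competitive equilibrium: 53.4 − 0.002Q = 21 + 0.007Q → Q* = 3600, P* = 46.2.
At Q = 2962: demand price = 53.4 − 0.002·2962 = 47.476; supply price = 21 + 0.007·2962 = 41.734.
ΔQ = 3600 − 2962 = 638; wedge = 47.476 − 41.734 = 5.742.
DWL = ½ × 638 × 5.742 = $1831.698.

$1831.698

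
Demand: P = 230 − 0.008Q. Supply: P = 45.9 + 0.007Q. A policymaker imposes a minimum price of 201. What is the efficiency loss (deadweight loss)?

Competitive equilibrium: 230 − 0.008Q = 45.9 + 0.007Q → Q* = 12273.3333, P* = 131.8133.
At the floor P = 201, quantity demanded = (230 − 201)/0.008 = 3625.
Sellers' marginal cost at Q' = 3625: 45.9 + 0.007·3625 = 71.275.
ΔQ = 12273.3333 − 3625 = 8648.3333; wedge = 201 − 71.275 = 129.725.
Deadweight loss = ½ × 8648.3333 × 129.725 = 560952.52.

560952.52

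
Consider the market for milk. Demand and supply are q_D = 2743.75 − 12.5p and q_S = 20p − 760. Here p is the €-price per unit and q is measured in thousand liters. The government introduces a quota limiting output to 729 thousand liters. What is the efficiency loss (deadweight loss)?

€28931.13 thousand

In inverse form: demand p = 219.5 − 0.08q, supply p = 38 + 0.05q.
Competitive equilibrium: 219.5 − 0.08q = 38 + 0.05q → q* = 1396.15385, p* = 107.80769.
At q = 729: demand price = 219.5 − 0.08·729 = 161.18; supply price = 38 + 0.05·729 = 74.45.
Δq = 1396.15385 − 729 = 667.15385; wedge = 161.18 − 74.45 = 86.73.
The triangle = ½ × 667.15385 × 86.73 = €28931.13 thousand.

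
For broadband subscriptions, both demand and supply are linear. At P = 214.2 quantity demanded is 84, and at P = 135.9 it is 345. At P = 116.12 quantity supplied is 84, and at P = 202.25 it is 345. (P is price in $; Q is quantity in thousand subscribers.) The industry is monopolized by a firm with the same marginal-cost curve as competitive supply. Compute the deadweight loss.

Demand slope = (135.9 − 214.2)/(345 − 84) = −0.3, so P = 239.4 − 0.3Q.
Supply slope = (202.25 − 116.12)/(345 − 84) = 0.33, so P = 88.4 + 0.33Q.
Competitive equilibrium: 239.4 − 0.3Q = 88.4 + 0.33Q → Q* = 239.6825, P* = 167.4952.
Marginal revenue: MR = 239.4 − 0.6Q. Set MR = MC: 239.4 − 0.6Q = 88.4 + 0.33Q → Q_m = 162.3656.
Price P_m = 239.4 − 0.3·162.3656 = 190.6903; MC(Q_m) = 88.4 + 0.33·162.3656 = 141.9806.
Competitive Q* = 239.6825, so ΔQ = 77.3169; wedge = 190.6903 − 141.9806 = 48.7097.
The triangle = ½ × 77.3169 × 48.7097 = $1883.04 thousand.

$1883.04 thousand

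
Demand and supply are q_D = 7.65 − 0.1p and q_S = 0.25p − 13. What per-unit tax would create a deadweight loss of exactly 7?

In inverse form: demand p = 76.5 − 10q, supply p = 52 + 4q.
Competitive equilibrium: 76.5 − 10q = 52 + 4q → q* = 1.75, p* = 59.
A tax t gives Δq = t/14 and wedge t, so DWL = t²/28.
t²/28 = 7 → t² = 196 → t = 14.

14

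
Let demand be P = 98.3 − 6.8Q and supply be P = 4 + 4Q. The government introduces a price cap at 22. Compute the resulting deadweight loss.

96.69

Competitive equilibrium: 98.3 − 6.8Q = 4 + 4Q → Q* = 8.7315, P* = 38.9259.
At the ceiling P = 22, quantity supplied = (22 − 4)/4 = 4.5.
Willingness to pay at Q' = 4.5: 98.3 − 6.8·4.5 = 67.7.
ΔQ = 8.7315 − 4.5 = 4.2315; wedge = 67.7 − 22 = 45.7.
Deadweight loss = ½ × 4.2315 × 45.7 = 96.69.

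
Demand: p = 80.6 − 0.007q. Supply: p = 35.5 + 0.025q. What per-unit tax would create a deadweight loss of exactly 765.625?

7

Competitive equilibrium: 80.6 − 0.007q = 35.5 + 0.025q → q* = 1409.375, p* = 70.7344.
A tax t gives Δq = t/0.032 and wedge t, so DWL = t²/0.064.
t²/0.064 = 765.625 → t² = 49 → t = 7.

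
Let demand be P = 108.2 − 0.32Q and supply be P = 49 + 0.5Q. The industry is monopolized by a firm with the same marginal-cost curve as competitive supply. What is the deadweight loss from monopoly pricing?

168.38

Competitive equilibrium: 108.2 − 0.32Q = 49 + 0.5Q → Q* = 72.1951, P* = 85.0976.
Marginal revenue: MR = 108.2 − 0.64Q. Set MR = MC: 108.2 − 0.64Q = 49 + 0.5Q → Q_m = 51.9298.
Price P_m = 108.2 − 0.32·51.9298 = 91.5825; MC(Q_m) = 49 + 0.5·51.9298 = 74.9649.
Competitive Q* = 72.1951, so ΔQ = 20.2653; wedge = 91.5825 − 74.9649 = 16.6176.
Welfare loss = ½ × 20.2653 × 16.6176 = 168.38.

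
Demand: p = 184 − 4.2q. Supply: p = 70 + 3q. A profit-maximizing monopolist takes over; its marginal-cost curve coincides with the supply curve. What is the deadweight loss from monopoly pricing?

122.50

Competitive equilibrium: 184 − 4.2q = 70 + 3q → q* = 15.8333, p* = 117.5.
Marginal revenue: MR = 184 − 8.4q. Set MR = MC: 184 − 8.4q = 70 + 3q → q_m = 10.
Price p_m = 184 − 4.2·10 = 142; MC(q_m) = 70 + 3·10 = 100.
Competitive q* = 15.8333, so Δq = 5.8333; wedge = 142 − 100 = 42.
Deadweight loss = ½ × 5.8333 × 42 = 122.50.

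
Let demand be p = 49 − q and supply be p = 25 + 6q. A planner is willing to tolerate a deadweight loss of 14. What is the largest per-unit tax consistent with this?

14

Competitive equilibrium: 49 − q = 25 + 6q → q* = 3.4286, p* = 45.5714.
A tax t gives Δq = t/7 and wedge t, so DWL = t²/14.
t²/14 = 14 → t² = 196 → t = 14.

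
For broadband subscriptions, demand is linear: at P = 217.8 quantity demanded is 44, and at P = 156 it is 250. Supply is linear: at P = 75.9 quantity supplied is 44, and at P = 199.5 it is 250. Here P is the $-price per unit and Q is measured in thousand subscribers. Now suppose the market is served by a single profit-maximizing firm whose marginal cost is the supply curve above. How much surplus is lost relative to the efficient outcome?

Demand slope = (156 − 217.8)/(250 − 44) = −0.3, so P = 231 − 0.3Q.
Supply slope = (199.5 − 75.9)/(250 − 44) = 0.6, so P = 49.5 + 0.6Q.
Competitive equilibrium: 231 − 0.3Q = 49.5 + 0.6Q → Q* = 201.6667, P* = 170.5.
Marginal revenue: MR = 231 − 0.6Q. Set MR = MC: 231 − 0.6Q = 49.5 + 0.6Q → Q_m = 151.25.
Price P_m = 231 − 0.3·151.25 = 185.625; MC(Q_m) = 49.5 + 0.6·151.25 = 140.25.
Competitive Q* = 201.6667, so ΔQ = 50.4167; wedge = 185.625 − 140.25 = 45.375.
Deadweight loss = ½ × 50.4167 × 45.375 = $1143.83 thousand.

$1143.83 thousand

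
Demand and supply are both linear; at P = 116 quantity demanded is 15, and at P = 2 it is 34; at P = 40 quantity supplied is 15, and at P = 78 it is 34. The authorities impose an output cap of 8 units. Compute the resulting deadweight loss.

1089

Demand slope = (2 − 116)/(34 − 15) = −6, so P = 206 − 6Q.
Supply slope = (78 − 40)/(34 − 15) = 2, so P = 10 + 2Q.
Competitive equilibrium: 206 − 6Q = 10 + 2Q → Q* = 24.5, P* = 59.
At Q = 8: demand price = 206 − 6·8 = 158; supply price = 10 + 2·8 = 26.
ΔQ = 24.5 − 8 = 16.5; wedge = 158 − 26 = 132.
The triangle = ½ × 16.5 × 132 = 1089.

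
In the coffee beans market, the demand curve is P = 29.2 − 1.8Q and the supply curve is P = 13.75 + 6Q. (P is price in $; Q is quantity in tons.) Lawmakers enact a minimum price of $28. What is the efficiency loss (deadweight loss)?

$6.73

Competitive equilibrium: 29.2 − 1.8Q = 13.75 + 6Q → Q* = 1.9808, P* = 25.6346.
At the floor P = 28, quantity demanded = (29.2 − 28)/1.8 = 0.6667.
Sellers' marginal cost at Q' = 0.6667: 13.75 + 6·0.6667 = 17.7502.
ΔQ = 1.9808 − 0.6667 = 1.3141; wedge = 28 − 17.7502 = 10.2498.
The triangle = ½ × 1.3141 × 10.2498 = $6.73.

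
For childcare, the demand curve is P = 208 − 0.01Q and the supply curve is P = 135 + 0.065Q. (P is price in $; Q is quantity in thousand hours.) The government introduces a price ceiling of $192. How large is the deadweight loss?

$348.56 thousand

Competitive equilibrium: 208 − 0.01Q = 135 + 0.065Q → Q* = 973.3333, P* = 198.2667.
At the ceiling P = 192, quantity supplied = (192 − 135)/0.065 = 876.9231.
Willingness to pay at Q' = 876.9231: 208 − 0.01·876.9231 = 199.2308.
ΔQ = 973.3333 − 876.9231 = 96.4102; wedge = 199.2308 − 192 = 7.2308.
The triangle = ½ × 96.4102 × 7.2308 = $348.56 thousand.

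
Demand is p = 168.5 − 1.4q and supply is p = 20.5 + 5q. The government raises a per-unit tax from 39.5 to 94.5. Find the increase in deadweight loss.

Competitive equilibrium: 168.5 − 1.4q = 20.5 + 5q → q* = 23.125, p* = 136.125.
For a per-unit tax t: Δq = t/6.4, so DWL = ½·t·(t/6.4) = t²/12.8.
At t = 39.5: DWL = 121.895. At t = 94.5: DWL = 697.676.
Increase = 697.676 − 121.895 = 575.78.

575.78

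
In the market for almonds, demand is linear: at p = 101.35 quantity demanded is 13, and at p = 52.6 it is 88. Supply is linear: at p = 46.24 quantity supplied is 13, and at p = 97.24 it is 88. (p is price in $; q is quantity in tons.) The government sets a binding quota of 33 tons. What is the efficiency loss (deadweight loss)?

$305.57

Demand slope = (52.6 − 101.35)/(88 − 13) = −0.65, so p = 109.8 − 0.65q.
Supply slope = (97.24 − 46.24)/(88 − 13) = 0.68, so p = 37.4 + 0.68q.
Competitive equilibrium: 109.8 − 0.65q = 37.4 + 0.68q → q* = 54.4361, p* = 74.4165.
At q = 33: demand price = 109.8 − 0.65·33 = 88.35; supply price = 37.4 + 0.68·33 = 59.84.
Δq = 54.4361 − 33 = 21.4361; wedge = 88.35 − 59.84 = 28.51.
Welfare loss = ½ × 21.4361 × 28.51 = $305.57.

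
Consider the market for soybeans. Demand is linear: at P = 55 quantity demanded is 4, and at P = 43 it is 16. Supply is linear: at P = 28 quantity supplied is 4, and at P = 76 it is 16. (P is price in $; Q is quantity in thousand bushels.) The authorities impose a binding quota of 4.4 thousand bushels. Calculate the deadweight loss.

Demand slope = (43 − 55)/(16 − 4) = −1, so P = 59 − Q.
Supply slope = (76 − 28)/(16 − 4) = 4, so P = 12 + 4Q.
Competitive equilibrium: 59 − Q = 12 + 4Q → Q* = 9.4, P* = 49.6.
At Q = 4.4: demand price = 59 − 1·4.4 = 54.6; supply price = 12 + 4·4.4 = 29.6.
ΔQ = 9.4 − 4.4 = 5; wedge = 54.6 − 29.6 = 25.
DWL = ½ × 5 × 25 = $62.50 thousand.

$62.50 thousand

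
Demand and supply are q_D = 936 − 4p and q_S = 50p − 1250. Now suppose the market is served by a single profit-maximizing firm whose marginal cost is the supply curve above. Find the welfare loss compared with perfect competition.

18697.01

In inverse form: demand p = 234 − 0.25q, supply p = 25 + 0.02q.
Competitive equilibrium: 234 − 0.25q = 25 + 0.02q → q* = 774.07407, p* = 40.48148.
Marginal revenue: MR = 234 − 0.5q. Set MR = MC: 234 − 0.5q = 25 + 0.02q → q_m = 401.92308.
Price p_m = 234 − 0.25·401.92308 = 133.51923; MC(q_m) = 25 + 0.02·401.92308 = 33.03846.
Competitive q* = 774.07407, so Δq = 372.15099; wedge = 133.51923 − 33.03846 = 100.48077.
Welfare loss = ½ × 372.15099 × 100.48077 = 18697.01.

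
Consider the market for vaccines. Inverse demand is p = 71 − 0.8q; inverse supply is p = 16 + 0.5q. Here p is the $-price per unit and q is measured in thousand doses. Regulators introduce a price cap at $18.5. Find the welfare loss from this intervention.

Competitive equilibrium: 71 − 0.8q = 16 + 0.5q → q* = 42.3077, p* = 37.1538.
At the ceiling p = 18.5, quantity supplied = (18.5 − 16)/0.5 = 5.
Willingness to pay at q' = 5: 71 − 0.8·5 = 67.
Δq = 42.3077 − 5 = 37.3077; wedge = 67 − 18.5 = 48.5.
Deadweight loss = ½ × 37.3077 × 48.5 = $904.71 thousand.

$904.71 thousand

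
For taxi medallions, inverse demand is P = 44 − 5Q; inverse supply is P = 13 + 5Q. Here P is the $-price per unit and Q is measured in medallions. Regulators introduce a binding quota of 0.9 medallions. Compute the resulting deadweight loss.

Competitive equilibrium: 44 − 5Q = 13 + 5Q → Q* = 3.1, P* = 28.5.
At Q = 0.9: demand price = 44 − 5·0.9 = 39.5; supply price = 13 + 5·0.9 = 17.5.
ΔQ = 3.1 − 0.9 = 2.2; wedge = 39.5 − 17.5 = 22.
The triangle = ½ × 2.2 × 22 = $24.20.

$24.20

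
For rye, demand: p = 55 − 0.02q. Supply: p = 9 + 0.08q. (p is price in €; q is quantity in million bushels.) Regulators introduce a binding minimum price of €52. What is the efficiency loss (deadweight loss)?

€4805 million

Competitive equilibrium: 55 − 0.02q = 9 + 0.08q → q* = 460, p* = 45.8.
At the floor p = 52, quantity demanded = (55 − 52)/0.02 = 150.
Sellers' marginal cost at q' = 150: 9 + 0.08·150 = 21.
Δq = 460 − 150 = 310; wedge = 52 − 21 = 31.
DWL = ½ × 310 × 31 = €4805 million.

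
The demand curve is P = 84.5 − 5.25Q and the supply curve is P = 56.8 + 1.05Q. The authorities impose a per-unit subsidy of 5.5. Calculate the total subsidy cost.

28.98

Competitive equilibrium: 84.5 − 5.25Q = 56.8 + 1.05Q → Q* = 4.3968, P* = 61.4167.
The subsidy lowers effective supply by 5.5: P = 51.3 + 1.05Q.
New quantity: 84.5 − 5.25Q = 51.3 + 1.05Q → Q' = 5.2698.
Total subsidy cost = 5.5 × 5.2698 = 28.98.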